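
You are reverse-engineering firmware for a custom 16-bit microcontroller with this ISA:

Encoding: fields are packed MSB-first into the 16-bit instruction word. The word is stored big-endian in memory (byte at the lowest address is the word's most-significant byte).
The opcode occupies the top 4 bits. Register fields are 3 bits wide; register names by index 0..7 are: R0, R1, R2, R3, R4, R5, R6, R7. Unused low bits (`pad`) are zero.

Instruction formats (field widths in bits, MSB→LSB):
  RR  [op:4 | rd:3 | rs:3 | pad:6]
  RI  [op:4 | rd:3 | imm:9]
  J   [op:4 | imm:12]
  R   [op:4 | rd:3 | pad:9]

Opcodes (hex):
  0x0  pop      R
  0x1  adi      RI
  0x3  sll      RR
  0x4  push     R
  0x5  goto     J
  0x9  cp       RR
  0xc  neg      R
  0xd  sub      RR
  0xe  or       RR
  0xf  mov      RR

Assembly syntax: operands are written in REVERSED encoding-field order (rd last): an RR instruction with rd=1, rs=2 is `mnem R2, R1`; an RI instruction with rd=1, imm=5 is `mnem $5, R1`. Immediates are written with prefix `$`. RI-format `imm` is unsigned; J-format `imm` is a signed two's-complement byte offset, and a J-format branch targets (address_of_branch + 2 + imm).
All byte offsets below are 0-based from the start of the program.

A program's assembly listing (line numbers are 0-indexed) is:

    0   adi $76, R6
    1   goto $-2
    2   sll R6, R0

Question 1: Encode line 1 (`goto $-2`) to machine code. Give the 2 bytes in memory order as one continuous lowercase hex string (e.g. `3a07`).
L1: goto op=0x5:4|imm=-2:12 ⇒ 0x5ffe ⇒ big 5f fe

5ffe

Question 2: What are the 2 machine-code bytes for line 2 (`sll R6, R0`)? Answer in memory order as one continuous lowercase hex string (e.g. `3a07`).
line 2 (sll): pack op=0x3:4|rd=0:3|rs=6:3|pad=0:6 = 0x3180; big→ 31 80

3180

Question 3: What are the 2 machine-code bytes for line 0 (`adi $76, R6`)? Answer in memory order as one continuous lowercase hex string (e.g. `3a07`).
1c4c

0. adi fields op=0x1:4|rd=6:3|imm=76:9 → word 1c4ch → 1c 4c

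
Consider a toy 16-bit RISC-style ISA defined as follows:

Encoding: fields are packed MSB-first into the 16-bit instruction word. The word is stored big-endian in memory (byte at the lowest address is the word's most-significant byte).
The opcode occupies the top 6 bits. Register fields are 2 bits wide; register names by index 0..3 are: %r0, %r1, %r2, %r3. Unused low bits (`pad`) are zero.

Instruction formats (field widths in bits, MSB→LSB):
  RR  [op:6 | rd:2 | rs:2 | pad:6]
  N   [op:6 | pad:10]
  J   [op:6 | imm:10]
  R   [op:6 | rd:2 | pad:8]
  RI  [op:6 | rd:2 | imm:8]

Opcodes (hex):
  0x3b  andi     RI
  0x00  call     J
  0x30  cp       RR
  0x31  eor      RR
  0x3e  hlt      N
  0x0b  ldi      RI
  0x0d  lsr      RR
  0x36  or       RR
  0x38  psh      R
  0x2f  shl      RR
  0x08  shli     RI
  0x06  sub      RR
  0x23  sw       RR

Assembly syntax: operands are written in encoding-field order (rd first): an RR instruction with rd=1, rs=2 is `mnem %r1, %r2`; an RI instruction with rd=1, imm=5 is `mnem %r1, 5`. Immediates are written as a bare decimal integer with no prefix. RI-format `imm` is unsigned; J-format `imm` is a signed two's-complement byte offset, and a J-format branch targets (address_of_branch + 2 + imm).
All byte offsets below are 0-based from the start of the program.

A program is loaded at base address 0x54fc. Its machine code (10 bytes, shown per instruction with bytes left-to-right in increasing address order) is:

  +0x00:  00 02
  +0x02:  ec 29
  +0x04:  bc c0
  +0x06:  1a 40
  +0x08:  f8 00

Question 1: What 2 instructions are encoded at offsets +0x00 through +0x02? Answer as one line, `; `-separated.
@+00  big-endian(00 02) = 0x0002
  op=0x0002>>10=0x0 ⇒ call (J)
  imm: (w>>0)&0x3ff=0x2 → 2
@+02  big-endian(ec 29) = 0xec29
  op=0xec29>>10=0x3b ⇒ andi (RI)
  rd: (w>>8)&0x3=0x0 → %r0
  imm: (w>>0)&0xff=0x29 → 41

call 2; andi %r0, 41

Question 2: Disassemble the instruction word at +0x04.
shl %r0, %r3

off 0x04: read bc c0 as big → 0xbcc0
  top 6b → 0x2f → shl [RR]
  [9:8] rd=0 = %r0
  [7:6] rs=3 = %r3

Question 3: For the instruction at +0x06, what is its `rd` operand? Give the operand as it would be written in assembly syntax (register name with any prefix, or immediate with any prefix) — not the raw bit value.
off 0x06: read 1a 40 as big → 0x1a40
  opcode bits[15:10]=0x6: sub/RR
  rd@[9:8]=0x2 ⇒ %r2
  rs@[7:6]=0x1 ⇒ %r1

%r2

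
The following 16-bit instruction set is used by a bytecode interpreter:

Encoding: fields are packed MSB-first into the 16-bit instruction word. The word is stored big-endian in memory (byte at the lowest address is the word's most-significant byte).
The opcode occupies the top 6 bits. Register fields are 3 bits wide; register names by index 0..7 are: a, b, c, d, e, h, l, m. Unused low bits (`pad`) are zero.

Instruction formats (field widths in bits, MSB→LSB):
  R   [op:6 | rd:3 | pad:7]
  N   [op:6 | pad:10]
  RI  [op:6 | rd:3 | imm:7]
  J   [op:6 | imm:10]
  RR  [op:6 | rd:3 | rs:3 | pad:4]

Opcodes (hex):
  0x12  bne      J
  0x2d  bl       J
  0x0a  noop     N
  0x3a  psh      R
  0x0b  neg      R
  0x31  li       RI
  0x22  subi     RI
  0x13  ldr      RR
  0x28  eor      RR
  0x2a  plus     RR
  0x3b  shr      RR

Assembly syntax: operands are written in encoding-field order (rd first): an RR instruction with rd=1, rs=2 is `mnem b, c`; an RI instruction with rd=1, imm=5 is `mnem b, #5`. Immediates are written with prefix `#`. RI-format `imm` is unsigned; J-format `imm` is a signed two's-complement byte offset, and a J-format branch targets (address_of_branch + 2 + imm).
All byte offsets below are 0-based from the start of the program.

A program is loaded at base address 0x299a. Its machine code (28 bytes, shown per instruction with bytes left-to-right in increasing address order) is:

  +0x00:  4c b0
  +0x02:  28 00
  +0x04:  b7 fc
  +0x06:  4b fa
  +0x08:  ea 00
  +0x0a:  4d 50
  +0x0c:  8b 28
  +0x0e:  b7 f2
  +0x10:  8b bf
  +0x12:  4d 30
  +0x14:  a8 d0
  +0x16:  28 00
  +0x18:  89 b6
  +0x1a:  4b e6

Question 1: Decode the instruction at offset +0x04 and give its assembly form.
+0x04: b7 fc ⇒ word 0xb7fc (big)
  op=0xb7fc>>10=0x2d ⇒ bl (J)
  imm@[9:0]=0x3fc (s10→-4) ⇒ #-4

bl #-4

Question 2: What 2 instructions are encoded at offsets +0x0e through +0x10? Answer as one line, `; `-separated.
[0e] b7 f2 → 0xb7f2
  op=0xb7f2>>10=0x2d ⇒ bl (J)
  imm: (w>>0)&0x3ff=0x3f2 (s10→-14) → #-14
[10] 8b bf → 0x8bbf
  op=0x8bbf>>10=0x22 ⇒ subi (RI)
  rd: (w>>7)&0x7=0x7 → m
  imm: (w>>0)&0x7f=0x3f → #63

bl #-14; subi m, #63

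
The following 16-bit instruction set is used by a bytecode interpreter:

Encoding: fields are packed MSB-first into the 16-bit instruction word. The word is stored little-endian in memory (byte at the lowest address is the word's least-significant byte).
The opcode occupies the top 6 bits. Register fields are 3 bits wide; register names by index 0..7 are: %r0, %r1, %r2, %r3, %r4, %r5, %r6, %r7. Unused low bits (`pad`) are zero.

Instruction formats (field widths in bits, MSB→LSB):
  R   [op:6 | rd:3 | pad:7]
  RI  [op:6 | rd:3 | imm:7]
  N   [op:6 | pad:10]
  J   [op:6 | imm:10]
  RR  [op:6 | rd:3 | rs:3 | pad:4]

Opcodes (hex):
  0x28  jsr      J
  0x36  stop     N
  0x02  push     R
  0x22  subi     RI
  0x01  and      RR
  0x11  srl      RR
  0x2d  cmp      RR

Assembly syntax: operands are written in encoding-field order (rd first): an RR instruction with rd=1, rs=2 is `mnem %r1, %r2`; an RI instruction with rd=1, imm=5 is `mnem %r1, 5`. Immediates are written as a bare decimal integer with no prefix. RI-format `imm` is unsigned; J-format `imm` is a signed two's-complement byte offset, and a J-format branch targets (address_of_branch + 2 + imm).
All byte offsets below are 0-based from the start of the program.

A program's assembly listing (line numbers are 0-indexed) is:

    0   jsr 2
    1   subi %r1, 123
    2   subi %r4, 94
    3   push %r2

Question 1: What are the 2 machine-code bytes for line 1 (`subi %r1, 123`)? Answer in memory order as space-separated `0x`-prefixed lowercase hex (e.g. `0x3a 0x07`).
0xfb 0x88

1. subi fields op=0x22:6|rd=1:3|imm=123:7 → word 88fbh → fb 88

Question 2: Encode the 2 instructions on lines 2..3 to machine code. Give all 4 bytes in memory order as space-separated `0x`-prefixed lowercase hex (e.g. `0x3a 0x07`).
2. subi fields op=0x22:6|rd=4:3|imm=94:7 → word 8a5eh → 5e 8a
3. push fields op=0x2:6|rd=2:3|pad=0:7 → word 0900h → 00 09

0x5e 0x8a 0x00 0x09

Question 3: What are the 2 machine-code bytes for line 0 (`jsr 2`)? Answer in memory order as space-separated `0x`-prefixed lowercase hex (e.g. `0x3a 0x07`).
0x02 0xa0

0. jsr fields op=0x28:6|imm=2:10 → word a002h → 02 a0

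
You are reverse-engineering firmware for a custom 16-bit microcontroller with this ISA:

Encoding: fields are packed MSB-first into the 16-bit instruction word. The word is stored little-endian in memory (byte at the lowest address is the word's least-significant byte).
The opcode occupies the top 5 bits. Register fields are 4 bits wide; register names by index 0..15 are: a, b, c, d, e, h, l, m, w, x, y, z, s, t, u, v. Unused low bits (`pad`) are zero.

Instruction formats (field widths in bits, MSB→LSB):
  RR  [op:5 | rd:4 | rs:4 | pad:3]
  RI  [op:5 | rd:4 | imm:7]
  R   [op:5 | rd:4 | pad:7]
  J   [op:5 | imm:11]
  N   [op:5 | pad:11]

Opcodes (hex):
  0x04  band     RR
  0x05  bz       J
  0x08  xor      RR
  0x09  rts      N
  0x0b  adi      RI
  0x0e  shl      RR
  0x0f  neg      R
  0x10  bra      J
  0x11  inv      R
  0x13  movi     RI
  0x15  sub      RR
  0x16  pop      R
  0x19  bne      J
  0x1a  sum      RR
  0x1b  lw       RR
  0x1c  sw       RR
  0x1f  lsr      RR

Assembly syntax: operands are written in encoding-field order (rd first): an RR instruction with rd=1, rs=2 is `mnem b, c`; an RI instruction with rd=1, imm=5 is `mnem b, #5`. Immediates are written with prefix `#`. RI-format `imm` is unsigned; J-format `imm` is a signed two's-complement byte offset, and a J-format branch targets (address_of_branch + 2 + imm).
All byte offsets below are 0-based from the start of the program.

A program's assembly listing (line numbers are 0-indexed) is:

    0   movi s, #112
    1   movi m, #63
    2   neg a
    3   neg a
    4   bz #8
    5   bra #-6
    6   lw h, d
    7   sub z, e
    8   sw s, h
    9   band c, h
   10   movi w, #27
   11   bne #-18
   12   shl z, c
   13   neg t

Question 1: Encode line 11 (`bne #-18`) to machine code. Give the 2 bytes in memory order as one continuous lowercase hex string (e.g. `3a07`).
line 11 (bne): pack op=0x19:5|imm=-18:11 = 0xcfee; little→ ee cf

eecf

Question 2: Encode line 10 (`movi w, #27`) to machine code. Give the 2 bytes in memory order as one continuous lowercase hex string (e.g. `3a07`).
L10: movi op=0x13:5|rd=8:4|imm=27:7 ⇒ 0x9c1b ⇒ little 1b 9c

1b9c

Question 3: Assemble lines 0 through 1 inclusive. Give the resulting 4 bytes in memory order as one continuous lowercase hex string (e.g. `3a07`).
709ebf9b

L0: movi op=0x13:5|rd=12:4|imm=112:7 ⇒ 0x9e70 ⇒ little 70 9e
L1: movi op=0x13:5|rd=7:4|imm=63:7 ⇒ 0x9bbf ⇒ little bf 9b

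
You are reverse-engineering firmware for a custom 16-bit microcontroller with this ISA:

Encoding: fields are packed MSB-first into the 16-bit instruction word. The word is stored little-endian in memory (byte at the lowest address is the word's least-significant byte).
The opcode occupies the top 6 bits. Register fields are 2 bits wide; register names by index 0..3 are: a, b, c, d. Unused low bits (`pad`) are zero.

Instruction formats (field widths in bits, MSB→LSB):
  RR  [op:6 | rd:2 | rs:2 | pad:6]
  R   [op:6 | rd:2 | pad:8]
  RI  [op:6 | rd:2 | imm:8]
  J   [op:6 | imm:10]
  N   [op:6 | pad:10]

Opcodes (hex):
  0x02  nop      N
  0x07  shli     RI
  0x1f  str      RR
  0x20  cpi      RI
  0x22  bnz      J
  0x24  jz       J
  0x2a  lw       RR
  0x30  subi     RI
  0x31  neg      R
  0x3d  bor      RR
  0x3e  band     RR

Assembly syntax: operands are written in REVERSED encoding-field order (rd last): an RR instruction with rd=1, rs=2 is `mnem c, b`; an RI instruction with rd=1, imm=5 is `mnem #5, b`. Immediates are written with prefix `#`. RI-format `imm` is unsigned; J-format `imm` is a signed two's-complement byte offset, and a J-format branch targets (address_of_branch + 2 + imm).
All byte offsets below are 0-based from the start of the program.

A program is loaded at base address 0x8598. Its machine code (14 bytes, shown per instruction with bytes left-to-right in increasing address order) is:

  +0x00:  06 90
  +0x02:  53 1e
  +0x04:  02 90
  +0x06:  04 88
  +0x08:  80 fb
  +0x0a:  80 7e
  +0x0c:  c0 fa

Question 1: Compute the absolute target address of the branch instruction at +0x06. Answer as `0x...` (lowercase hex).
0x85a4

@+06  little-endian(04 88) = 0x8804
  top 6b → 0x22 → bnz [J]
  [9:0] imm=4 = #4
  target = base 0x8598 + off 0x06 + 2 + imm 4 = 0x85a4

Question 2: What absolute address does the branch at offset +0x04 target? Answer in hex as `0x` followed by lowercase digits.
+0x04: 02 90 ⇒ word 0x9002 (little)
  top 6b → 0x24 → jz [J]
  imm: (w>>0)&0x3ff=0x2 → #2
  target = base 0x8598 + off 0x04 + 2 + imm 2 = 0x85a0

0x85a0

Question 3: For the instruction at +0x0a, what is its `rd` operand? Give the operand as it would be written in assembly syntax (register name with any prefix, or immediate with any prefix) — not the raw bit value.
c

[0a] 80 7e → 0x7e80
  op=0x7e80>>10=0x1f ⇒ str (RR)
  rd@[9:8]=0x2 ⇒ c
  rs@[7:6]=0x2 ⇒ c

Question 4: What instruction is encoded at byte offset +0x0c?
@+0c  little-endian(c0 fa) = 0xfac0
  top 6b → 0x3e → band [RR]
  [9:8] rd=2 = c
  [7:6] rs=3 = d

band d, c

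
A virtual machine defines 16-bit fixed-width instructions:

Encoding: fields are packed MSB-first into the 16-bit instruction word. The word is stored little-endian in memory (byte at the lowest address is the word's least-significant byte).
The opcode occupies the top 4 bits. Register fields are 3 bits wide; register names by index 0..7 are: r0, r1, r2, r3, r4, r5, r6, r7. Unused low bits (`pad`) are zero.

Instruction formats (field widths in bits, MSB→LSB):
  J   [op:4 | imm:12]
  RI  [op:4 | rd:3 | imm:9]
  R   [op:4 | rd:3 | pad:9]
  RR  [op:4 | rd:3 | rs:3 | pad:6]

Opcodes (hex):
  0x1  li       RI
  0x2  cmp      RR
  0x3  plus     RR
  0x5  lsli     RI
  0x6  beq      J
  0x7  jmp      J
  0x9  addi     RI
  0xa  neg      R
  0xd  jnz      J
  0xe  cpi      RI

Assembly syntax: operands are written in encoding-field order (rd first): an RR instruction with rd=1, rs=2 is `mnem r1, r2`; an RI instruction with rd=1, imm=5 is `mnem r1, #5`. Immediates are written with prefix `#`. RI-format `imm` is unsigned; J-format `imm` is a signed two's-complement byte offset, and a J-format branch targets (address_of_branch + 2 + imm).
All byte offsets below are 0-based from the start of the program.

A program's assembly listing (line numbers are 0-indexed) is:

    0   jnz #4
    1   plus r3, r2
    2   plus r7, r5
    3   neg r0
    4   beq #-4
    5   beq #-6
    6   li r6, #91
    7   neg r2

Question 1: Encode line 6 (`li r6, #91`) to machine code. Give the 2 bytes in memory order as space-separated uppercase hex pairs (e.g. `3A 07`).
5B 1C

6. li fields op=0x1:4|rd=6:3|imm=91:9 → word 1c5bh → 5b 1c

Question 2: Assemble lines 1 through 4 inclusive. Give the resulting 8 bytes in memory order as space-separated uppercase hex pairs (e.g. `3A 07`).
80 36 40 3F 00 A0 FC 6F

1. plus fields op=0x3:4|rd=3:3|rs=2:3|pad=0:6 → word 3680h → 80 36
2. plus fields op=0x3:4|rd=7:3|rs=5:3|pad=0:6 → word 3f40h → 40 3f
3. neg fields op=0xa:4|rd=0:3|pad=0:9 → word a000h → 00 a0
4. beq fields op=0x6:4|imm=-4:12 → word 6ffch → fc 6f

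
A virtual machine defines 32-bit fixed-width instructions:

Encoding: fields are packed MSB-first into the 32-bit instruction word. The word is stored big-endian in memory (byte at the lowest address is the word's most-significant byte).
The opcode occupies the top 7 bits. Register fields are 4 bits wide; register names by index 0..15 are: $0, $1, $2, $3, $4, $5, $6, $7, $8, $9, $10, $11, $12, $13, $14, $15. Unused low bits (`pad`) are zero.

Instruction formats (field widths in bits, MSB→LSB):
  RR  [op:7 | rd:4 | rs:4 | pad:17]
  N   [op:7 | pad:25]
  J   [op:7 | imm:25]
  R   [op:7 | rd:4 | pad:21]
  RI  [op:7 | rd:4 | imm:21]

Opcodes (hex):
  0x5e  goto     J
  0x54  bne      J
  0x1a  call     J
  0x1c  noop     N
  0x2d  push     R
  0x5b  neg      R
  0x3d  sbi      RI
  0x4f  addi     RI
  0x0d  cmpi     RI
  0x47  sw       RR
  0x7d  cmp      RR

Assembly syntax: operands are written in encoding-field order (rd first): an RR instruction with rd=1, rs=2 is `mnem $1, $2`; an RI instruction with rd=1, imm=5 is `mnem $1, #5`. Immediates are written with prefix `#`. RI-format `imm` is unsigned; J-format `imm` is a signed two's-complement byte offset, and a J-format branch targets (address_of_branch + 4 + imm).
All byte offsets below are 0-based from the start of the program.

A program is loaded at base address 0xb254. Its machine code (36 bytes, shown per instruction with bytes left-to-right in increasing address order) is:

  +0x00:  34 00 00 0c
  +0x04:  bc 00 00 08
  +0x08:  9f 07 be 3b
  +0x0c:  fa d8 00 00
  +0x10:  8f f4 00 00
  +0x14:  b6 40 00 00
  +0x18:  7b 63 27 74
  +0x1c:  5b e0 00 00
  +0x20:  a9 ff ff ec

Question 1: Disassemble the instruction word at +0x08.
off 0x08: read 9f 07 be 3b as big → 0x9f07be3b
  opcode bits[31:25]=0x4f: addi/RI
  rd@[24:21]=0x8 ⇒ $8
  imm@[20:0]=0x7be3b ⇒ #507451

addi $8, #507451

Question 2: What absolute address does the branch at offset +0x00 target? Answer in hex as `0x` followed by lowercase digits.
0xb264

off 0x00: read 34 00 00 0c as big → 0x3400000c
  top 7b → 0x1a → call [J]
  imm: (w>>0)&0x1ffffff=0xc → #12
  target = base 0xb254 + off 0x00 + 4 + imm 12 = 0xb264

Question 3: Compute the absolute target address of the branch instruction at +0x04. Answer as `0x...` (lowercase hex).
0xb264

off 0x04: read bc 00 00 08 as big → 0xbc000008
  opcode bits[31:25]=0x5e: goto/J
  [24:0] imm=8 = #8
  target = base 0xb254 + off 0x04 + 4 + imm 8 = 0xb264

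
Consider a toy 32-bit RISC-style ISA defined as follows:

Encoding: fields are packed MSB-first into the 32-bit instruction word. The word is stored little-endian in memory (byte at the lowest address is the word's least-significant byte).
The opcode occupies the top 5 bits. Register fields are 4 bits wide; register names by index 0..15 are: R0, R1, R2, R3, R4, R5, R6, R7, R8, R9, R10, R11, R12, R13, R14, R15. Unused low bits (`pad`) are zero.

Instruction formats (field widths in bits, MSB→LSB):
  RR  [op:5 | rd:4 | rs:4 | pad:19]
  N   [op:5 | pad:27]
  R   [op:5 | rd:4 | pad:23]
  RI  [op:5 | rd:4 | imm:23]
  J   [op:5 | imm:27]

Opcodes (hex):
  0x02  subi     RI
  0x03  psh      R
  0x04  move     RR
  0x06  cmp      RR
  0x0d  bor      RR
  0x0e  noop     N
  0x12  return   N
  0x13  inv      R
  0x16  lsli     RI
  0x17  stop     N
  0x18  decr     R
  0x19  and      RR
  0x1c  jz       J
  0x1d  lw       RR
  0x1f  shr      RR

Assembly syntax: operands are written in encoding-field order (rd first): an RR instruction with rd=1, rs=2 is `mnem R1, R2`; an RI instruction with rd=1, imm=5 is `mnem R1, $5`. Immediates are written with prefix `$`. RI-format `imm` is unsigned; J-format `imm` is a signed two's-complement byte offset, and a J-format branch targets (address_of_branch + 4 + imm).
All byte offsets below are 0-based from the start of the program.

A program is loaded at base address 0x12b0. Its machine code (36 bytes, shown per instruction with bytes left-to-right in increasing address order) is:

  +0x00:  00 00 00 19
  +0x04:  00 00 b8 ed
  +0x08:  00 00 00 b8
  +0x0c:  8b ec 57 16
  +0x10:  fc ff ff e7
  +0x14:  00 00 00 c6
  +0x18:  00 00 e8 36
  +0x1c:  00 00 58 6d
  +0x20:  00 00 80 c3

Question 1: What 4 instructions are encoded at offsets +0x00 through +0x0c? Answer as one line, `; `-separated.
psh R2; lw R11, R7; stop; subi R12, $5762187

+0x00: 00 00 00 19 ⇒ word 0x19000000 (little)
  opcode bits[31:27]=0x3: psh/R
  [26:23] rd=2 = R2
+0x04: 00 00 b8 ed ⇒ word 0xedb80000 (little)
  opcode bits[31:27]=0x1d: lw/RR
  [26:23] rd=11 = R11
  [22:19] rs=7 = R7
+0x08: 00 00 00 b8 ⇒ word 0xb8000000 (little)
  opcode bits[31:27]=0x17: stop/N
+0x0c: 8b ec 57 16 ⇒ word 0x1657ec8b (little)
  opcode bits[31:27]=0x2: subi/RI
  [26:23] rd=12 = R12
  [22:0] imm=5762187 = $5762187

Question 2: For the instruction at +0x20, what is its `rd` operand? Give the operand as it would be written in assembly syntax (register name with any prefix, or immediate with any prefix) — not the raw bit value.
R7

[20] 00 00 80 c3 → 0xc3800000
  top 5b → 0x18 → decr [R]
  rd@[26:23]=0x7 ⇒ R7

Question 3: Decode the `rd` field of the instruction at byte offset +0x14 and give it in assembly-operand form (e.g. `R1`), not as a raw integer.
R12

[14] 00 00 00 c6 → 0xc6000000
  top 5b → 0x18 → decr [R]
  rd: (w>>23)&0xf=0xc → R12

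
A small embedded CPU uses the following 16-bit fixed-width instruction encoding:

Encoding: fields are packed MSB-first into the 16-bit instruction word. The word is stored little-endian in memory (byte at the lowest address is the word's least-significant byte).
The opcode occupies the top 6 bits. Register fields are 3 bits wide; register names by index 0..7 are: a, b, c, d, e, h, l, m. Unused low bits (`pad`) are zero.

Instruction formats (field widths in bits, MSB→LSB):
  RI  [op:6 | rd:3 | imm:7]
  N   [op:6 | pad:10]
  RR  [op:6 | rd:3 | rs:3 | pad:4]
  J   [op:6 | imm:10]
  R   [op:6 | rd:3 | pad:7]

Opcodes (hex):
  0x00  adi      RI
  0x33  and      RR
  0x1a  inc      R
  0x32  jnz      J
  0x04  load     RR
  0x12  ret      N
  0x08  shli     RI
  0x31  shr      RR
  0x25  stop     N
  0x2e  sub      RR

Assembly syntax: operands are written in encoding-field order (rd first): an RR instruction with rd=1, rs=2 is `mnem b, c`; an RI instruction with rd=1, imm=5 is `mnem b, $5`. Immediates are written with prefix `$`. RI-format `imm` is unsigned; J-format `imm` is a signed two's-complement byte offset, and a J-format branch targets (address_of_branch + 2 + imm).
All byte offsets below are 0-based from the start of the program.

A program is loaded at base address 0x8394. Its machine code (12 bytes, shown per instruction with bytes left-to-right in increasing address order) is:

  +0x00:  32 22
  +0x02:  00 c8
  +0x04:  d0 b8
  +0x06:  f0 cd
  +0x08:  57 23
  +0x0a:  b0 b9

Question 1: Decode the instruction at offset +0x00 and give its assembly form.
shli e, $50

+0x00: 32 22 ⇒ word 0x2232 (little)
  op=0x2232>>10=0x8 ⇒ shli (RI)
  [9:7] rd=4 = e
  [6:0] imm=50 = $50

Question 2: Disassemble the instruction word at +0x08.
shli l, $87

+0x08: 57 23 ⇒ word 0x2357 (little)
  op=0x2357>>10=0x8 ⇒ shli (RI)
  rd: (w>>7)&0x7=0x6 → l
  imm: (w>>0)&0x7f=0x57 → $87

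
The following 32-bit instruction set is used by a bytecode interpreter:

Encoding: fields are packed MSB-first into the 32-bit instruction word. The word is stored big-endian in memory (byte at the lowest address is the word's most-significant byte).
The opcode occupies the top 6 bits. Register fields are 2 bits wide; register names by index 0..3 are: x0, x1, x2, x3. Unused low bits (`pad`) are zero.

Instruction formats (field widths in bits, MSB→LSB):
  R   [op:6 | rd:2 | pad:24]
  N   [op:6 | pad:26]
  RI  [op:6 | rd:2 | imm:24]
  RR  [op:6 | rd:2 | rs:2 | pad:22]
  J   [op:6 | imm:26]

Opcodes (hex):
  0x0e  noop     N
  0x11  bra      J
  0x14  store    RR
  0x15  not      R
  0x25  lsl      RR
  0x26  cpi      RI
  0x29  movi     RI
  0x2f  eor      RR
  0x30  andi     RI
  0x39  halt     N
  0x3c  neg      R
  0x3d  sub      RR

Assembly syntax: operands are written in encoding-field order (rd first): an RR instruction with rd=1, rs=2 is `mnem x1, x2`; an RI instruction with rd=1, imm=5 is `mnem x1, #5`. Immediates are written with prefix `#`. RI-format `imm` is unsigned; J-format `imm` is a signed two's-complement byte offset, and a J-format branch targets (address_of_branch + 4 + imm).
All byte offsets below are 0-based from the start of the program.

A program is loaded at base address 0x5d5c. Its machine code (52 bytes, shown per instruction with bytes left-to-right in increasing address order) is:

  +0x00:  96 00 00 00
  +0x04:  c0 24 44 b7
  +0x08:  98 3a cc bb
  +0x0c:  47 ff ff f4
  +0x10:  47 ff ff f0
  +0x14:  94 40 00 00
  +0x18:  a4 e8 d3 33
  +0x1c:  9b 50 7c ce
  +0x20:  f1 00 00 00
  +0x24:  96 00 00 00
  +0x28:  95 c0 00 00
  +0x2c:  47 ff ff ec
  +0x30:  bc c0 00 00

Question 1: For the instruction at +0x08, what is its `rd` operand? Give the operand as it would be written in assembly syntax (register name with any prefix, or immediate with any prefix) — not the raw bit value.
[08] 98 3a cc bb → 0x983accbb
  top 6b → 0x26 → cpi [RI]
  rd: (w>>24)&0x3=0x0 → x0
  imm: (w>>0)&0xffffff=0x3accbb → #3853499

x0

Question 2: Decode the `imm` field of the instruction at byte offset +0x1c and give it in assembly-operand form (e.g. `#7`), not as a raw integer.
[1c] 9b 50 7c ce → 0x9b507cce
  top 6b → 0x26 → cpi [RI]
  rd@[25:24]=0x3 ⇒ x3
  imm@[23:0]=0x507cce ⇒ #5274830

#5274830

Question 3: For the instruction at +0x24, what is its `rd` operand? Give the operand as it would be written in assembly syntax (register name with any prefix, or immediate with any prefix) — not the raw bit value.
x2

off 0x24: read 96 00 00 00 as big → 0x96000000
  opcode bits[31:26]=0x25: lsl/RR
  rd: (w>>24)&0x3=0x2 → x2
  rs: (w>>22)&0x3=0x0 → x0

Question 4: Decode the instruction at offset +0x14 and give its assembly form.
lsl x0, x1

+0x14: 94 40 00 00 ⇒ word 0x94400000 (big)
  op=0x94400000>>26=0x25 ⇒ lsl (RR)
  [25:24] rd=0 = x0
  [23:22] rs=1 = x1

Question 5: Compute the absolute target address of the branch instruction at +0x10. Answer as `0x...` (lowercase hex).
off 0x10: read 47 ff ff f0 as big → 0x47fffff0
  top 6b → 0x11 → bra [J]
  [25:0] imm=67108848 (s26→-16) = #-16
  target = base 0x5d5c + off 0x10 + 4 + imm -16 = 0x5d60

0x5d60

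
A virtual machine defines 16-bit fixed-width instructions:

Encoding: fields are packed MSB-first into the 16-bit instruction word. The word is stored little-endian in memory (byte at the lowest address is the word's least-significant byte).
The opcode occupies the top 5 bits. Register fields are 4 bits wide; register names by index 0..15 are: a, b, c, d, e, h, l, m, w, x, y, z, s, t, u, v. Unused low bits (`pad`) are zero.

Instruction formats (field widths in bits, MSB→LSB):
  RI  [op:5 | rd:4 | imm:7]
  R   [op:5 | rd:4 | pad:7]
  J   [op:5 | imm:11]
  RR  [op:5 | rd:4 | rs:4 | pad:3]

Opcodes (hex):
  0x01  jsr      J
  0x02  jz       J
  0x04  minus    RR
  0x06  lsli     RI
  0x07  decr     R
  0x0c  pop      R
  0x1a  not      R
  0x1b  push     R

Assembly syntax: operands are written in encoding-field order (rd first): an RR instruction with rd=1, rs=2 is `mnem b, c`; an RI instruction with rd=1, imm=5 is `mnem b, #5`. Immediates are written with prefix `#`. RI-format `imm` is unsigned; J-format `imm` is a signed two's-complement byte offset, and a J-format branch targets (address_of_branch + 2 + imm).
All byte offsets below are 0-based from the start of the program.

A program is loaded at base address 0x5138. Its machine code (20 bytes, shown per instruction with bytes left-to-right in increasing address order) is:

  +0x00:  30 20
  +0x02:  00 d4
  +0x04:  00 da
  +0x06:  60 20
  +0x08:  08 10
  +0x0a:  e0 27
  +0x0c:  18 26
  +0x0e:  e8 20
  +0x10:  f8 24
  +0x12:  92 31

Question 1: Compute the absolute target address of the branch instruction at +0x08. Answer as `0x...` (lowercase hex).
[08] 08 10 → 0x1008
  top 5b → 0x2 → jz [J]
  imm@[10:0]=0x8 ⇒ #8
  target = base 0x5138 + off 0x08 + 2 + imm 8 = 0x514a

0x514a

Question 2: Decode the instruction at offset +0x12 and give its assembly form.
@+12  little-endian(92 31) = 0x3192
  op=0x3192>>11=0x6 ⇒ lsli (RI)
  [10:7] rd=3 = d
  [6:0] imm=18 = #18

lsli d, #18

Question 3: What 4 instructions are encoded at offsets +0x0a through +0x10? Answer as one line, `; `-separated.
minus v, s; minus s, d; minus b, t; minus x, v

[0a] e0 27 → 0x27e0
  top 5b → 0x4 → minus [RR]
  [10:7] rd=15 = v
  [6:3] rs=12 = s
[0c] 18 26 → 0x2618
  top 5b → 0x4 → minus [RR]
  [10:7] rd=12 = s
  [6:3] rs=3 = d
[0e] e8 20 → 0x20e8
  top 5b → 0x4 → minus [RR]
  [10:7] rd=1 = b
  [6:3] rs=13 = t
[10] f8 24 → 0x24f8
  top 5b → 0x4 → minus [RR]
  [10:7] rd=9 = x
  [6:3] rs=15 = v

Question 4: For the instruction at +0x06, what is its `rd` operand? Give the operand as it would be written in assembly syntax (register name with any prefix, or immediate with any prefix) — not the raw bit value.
a

+0x06: 60 20 ⇒ word 0x2060 (little)
  op=0x2060>>11=0x4 ⇒ minus (RR)
  rd@[10:7]=0x0 ⇒ a
  rs@[6:3]=0xc ⇒ s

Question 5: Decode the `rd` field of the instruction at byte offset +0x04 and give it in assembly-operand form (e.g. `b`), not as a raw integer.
e

off 0x04: read 00 da as little → 0xda00
  top 5b → 0x1b → push [R]
  rd@[10:7]=0x4 ⇒ e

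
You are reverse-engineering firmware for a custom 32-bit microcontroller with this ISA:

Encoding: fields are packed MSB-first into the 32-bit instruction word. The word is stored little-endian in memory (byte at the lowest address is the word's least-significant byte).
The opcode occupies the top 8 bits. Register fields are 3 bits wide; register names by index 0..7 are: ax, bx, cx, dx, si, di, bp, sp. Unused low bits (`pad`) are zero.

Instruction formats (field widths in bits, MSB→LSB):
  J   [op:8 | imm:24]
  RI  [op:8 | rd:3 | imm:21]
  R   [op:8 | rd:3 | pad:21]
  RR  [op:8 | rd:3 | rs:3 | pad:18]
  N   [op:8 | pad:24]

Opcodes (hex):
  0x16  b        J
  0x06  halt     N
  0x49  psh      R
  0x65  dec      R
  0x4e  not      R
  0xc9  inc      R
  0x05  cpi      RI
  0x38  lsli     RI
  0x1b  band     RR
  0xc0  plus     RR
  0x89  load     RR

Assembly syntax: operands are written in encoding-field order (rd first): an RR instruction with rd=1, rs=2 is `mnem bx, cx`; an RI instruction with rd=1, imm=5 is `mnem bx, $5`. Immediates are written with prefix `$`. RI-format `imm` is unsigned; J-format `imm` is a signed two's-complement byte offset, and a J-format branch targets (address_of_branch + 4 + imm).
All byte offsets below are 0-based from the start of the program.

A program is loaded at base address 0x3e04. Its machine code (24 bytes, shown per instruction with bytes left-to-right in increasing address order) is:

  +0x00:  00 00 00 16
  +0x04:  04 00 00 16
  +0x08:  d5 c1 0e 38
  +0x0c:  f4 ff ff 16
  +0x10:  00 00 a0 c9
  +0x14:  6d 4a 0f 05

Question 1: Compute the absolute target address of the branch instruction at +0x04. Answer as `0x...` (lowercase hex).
@+04  little-endian(04 00 00 16) = 0x16000004
  op=0x16000004>>24=0x16 ⇒ b (J)
  [23:0] imm=4 = $4
  target = base 0x3e04 + off 0x04 + 4 + imm 4 = 0x3e10

0x3e10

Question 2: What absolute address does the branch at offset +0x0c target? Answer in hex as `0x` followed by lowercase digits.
off 0x0c: read f4 ff ff 16 as little → 0x16fffff4
  opcode bits[31:24]=0x16: b/J
  imm: (w>>0)&0xffffff=0xfffff4 (s24→-12) → $-12
  target = base 0x3e04 + off 0x0c + 4 + imm -12 = 0x3e08

0x3e08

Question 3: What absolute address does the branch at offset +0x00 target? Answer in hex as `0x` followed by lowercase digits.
[00] 00 00 00 16 → 0x16000000
  opcode bits[31:24]=0x16: b/J
  imm@[23:0]=0x0 ⇒ $0
  target = base 0x3e04 + off 0x00 + 4 + imm 0 = 0x3e08

0x3e08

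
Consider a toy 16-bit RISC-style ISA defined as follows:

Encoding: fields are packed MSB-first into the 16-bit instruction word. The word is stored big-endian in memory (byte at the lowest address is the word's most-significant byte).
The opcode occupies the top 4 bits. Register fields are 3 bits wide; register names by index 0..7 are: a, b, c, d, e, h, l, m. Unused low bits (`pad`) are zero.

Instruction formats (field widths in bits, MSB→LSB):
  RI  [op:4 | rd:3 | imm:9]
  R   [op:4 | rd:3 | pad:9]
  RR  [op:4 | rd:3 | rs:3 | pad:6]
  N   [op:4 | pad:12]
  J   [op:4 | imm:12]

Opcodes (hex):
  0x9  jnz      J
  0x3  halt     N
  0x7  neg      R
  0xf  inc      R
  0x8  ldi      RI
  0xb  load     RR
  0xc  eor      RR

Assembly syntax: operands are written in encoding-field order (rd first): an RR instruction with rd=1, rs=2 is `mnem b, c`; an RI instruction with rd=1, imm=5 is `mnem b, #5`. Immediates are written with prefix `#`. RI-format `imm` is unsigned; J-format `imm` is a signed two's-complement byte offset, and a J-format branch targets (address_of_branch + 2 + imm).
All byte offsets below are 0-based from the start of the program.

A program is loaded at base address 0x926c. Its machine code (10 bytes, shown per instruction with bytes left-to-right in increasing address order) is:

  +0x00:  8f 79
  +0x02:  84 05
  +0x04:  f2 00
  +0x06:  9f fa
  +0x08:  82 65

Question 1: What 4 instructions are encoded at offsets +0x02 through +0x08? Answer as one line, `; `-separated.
off 0x02: read 84 05 as big → 0x8405
  top 4b → 0x8 → ldi [RI]
  [11:9] rd=2 = c
  [8:0] imm=5 = #5
off 0x04: read f2 00 as big → 0xf200
  top 4b → 0xf → inc [R]
  [11:9] rd=1 = b
off 0x06: read 9f fa as big → 0x9ffa
  top 4b → 0x9 → jnz [J]
  [11:0] imm=4090 (s12→-6) = #-6
off 0x08: read 82 65 as big → 0x8265
  top 4b → 0x8 → ldi [RI]
  [11:9] rd=1 = b
  [8:0] imm=101 = #101

ldi c, #5; inc b; jnz #-6; ldi b, #101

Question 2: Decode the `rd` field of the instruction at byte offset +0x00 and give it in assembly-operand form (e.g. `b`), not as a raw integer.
m

[00] 8f 79 → 0x8f79
  opcode bits[15:12]=0x8: ldi/RI
  [11:9] rd=7 = m
  [8:0] imm=377 = #377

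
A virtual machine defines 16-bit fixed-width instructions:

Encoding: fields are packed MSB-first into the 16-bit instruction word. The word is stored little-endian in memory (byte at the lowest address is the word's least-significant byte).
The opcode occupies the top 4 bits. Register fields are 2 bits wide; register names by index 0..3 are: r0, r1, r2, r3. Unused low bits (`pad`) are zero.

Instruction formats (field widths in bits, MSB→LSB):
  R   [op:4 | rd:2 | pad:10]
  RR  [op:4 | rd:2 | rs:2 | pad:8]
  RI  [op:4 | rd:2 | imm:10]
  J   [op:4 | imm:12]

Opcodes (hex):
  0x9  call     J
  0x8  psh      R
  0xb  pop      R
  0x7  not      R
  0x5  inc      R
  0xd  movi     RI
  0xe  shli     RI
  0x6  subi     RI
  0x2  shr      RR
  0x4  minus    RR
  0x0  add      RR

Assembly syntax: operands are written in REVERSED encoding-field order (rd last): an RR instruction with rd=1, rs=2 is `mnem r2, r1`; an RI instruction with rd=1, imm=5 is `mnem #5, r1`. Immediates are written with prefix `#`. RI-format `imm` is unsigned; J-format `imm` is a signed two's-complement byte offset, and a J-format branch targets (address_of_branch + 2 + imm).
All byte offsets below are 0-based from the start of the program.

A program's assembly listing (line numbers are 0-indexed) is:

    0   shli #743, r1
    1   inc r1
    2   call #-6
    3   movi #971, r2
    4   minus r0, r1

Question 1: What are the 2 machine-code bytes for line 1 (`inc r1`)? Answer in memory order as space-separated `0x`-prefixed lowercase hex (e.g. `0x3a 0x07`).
0x00 0x54

1. inc fields op=0x5:4|rd=1:2|pad=0:10 → word 5400h → 00 54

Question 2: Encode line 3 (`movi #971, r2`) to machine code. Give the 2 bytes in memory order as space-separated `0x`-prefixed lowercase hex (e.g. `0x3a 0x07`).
L3: movi op=0xd:4|rd=2:2|imm=971:10 ⇒ 0xdbcb ⇒ little cb db

0xcb 0xdb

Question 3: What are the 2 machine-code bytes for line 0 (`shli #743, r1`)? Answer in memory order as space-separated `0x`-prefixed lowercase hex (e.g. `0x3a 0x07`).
0xe7 0xe6

line 0 (shli): pack op=0xe:4|rd=1:2|imm=743:10 = 0xe6e7; little→ e7 e6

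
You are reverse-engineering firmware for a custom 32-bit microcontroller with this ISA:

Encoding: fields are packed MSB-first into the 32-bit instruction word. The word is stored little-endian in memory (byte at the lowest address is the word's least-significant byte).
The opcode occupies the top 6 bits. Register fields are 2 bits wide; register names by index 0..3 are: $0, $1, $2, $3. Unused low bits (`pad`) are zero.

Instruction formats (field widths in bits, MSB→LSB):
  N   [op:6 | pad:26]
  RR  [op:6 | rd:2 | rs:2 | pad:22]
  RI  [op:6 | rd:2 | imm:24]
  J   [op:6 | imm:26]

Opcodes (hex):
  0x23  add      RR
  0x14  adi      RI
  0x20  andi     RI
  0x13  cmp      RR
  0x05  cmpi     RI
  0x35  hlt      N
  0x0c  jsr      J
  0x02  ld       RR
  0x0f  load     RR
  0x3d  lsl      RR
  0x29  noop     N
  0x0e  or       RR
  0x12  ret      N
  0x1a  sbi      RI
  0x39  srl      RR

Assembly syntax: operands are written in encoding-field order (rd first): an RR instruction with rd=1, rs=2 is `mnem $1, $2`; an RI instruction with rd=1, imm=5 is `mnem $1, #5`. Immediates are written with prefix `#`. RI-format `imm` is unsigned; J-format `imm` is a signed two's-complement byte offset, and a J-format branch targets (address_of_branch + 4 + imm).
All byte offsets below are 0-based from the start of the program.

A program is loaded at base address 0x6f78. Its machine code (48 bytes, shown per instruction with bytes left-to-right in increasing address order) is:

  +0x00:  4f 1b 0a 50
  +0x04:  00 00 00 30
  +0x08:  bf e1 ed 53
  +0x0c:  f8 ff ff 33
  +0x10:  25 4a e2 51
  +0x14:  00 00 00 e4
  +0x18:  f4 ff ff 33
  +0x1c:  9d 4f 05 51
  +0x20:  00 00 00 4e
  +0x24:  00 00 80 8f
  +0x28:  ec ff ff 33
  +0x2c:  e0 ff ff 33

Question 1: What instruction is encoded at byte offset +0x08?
off 0x08: read bf e1 ed 53 as little → 0x53ede1bf
  top 6b → 0x14 → adi [RI]
  rd@[25:24]=0x3 ⇒ $3
  imm@[23:0]=0xede1bf ⇒ #15589823

adi $3, #15589823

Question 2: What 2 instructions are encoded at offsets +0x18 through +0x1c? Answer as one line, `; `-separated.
jsr #-12; adi $1, #348061

[18] f4 ff ff 33 → 0x33fffff4
  top 6b → 0xc → jsr [J]
  [25:0] imm=67108852 (s26→-12) = #-12
[1c] 9d 4f 05 51 → 0x51054f9d
  top 6b → 0x14 → adi [RI]
  [25:24] rd=1 = $1
  [23:0] imm=348061 = #348061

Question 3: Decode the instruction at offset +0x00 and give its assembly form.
adi $0, #662351

@+00  little-endian(4f 1b 0a 50) = 0x500a1b4f
  op=0x500a1b4f>>26=0x14 ⇒ adi (RI)
  rd: (w>>24)&0x3=0x0 → $0
  imm: (w>>0)&0xffffff=0xa1b4f → #662351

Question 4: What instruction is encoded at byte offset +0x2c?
jsr #-32

@+2c  little-endian(e0 ff ff 33) = 0x33ffffe0
  op=0x33ffffe0>>26=0xc ⇒ jsr (J)
  imm@[25:0]=0x3ffffe0 (s26→-32) ⇒ #-32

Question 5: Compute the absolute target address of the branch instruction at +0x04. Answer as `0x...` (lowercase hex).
@+04  little-endian(00 00 00 30) = 0x30000000
  op=0x30000000>>26=0xc ⇒ jsr (J)
  imm: (w>>0)&0x3ffffff=0x0 → #0
  target = base 0x6f78 + off 0x04 + 4 + imm 0 = 0x6f80

0x6f80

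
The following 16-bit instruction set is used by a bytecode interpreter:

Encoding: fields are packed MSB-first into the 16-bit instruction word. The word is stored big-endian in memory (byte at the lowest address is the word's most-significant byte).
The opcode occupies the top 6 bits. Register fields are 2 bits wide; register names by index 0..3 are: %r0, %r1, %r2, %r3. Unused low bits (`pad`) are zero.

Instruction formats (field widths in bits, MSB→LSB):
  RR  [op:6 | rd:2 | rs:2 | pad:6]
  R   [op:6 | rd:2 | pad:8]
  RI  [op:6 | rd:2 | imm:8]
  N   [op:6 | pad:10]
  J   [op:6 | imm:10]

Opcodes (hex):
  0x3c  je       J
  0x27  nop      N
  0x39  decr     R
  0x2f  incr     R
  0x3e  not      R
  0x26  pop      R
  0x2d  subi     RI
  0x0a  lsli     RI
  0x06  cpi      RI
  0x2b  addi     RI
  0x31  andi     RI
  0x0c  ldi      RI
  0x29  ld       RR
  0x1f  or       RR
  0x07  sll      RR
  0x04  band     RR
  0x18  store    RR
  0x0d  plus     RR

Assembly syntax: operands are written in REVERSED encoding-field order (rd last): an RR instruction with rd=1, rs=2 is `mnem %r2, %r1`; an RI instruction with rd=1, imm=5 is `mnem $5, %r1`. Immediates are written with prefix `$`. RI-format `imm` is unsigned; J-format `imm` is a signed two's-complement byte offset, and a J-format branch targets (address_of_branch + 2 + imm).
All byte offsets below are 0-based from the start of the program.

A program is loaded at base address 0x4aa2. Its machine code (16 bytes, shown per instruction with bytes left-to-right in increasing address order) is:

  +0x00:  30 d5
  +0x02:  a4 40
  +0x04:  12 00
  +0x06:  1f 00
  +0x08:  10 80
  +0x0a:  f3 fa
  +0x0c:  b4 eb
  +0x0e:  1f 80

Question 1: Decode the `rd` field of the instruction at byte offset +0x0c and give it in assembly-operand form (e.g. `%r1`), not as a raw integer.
%r0

@+0c  big-endian(b4 eb) = 0xb4eb
  top 6b → 0x2d → subi [RI]
  rd@[9:8]=0x0 ⇒ %r0
  imm@[7:0]=0xeb ⇒ $235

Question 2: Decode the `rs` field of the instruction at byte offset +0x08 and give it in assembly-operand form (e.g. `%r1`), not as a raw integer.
%r2

+0x08: 10 80 ⇒ word 0x1080 (big)
  opcode bits[15:10]=0x4: band/RR
  rd@[9:8]=0x0 ⇒ %r0
  rs@[7:6]=0x2 ⇒ %r2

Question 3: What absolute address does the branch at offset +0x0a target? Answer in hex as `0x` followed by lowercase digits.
[0a] f3 fa → 0xf3fa
  op=0xf3fa>>10=0x3c ⇒ je (J)
  imm: (w>>0)&0x3ff=0x3fa (s10→-6) → $-6
  target = base 0x4aa2 + off 0x0a + 2 + imm -6 = 0x4aa8

0x4aa8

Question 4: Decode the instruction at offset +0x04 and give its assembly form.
@+04  big-endian(12 00) = 0x1200
  op=0x1200>>10=0x4 ⇒ band (RR)
  rd: (w>>8)&0x3=0x2 → %r2
  rs: (w>>6)&0x3=0x0 → %r0

band %r0, %r2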